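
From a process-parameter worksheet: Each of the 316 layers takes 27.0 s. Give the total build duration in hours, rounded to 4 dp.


t = 316 * 27.0 / 3600 = 2.37 hrs


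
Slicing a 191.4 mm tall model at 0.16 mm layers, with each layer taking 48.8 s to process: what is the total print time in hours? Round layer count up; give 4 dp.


Layers = ceil(191.4/0.16) = 1197
t = 1197 * 48.8 / 3600 = 16.226 hrs


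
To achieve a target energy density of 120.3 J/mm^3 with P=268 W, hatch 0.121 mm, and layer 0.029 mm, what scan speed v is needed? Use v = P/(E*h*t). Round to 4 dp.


v = 268 / (120.3*0.121*0.029) = 634.8715 mm/s


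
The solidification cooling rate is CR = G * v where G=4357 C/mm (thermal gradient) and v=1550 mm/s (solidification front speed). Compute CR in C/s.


CR = 4357 * 1550 = 6753350 C/s


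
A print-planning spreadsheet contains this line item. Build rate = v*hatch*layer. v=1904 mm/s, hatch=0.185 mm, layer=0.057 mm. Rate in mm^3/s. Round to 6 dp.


Rate = 1904 * 0.185 * 0.057 = 20.07768 mm^3/s


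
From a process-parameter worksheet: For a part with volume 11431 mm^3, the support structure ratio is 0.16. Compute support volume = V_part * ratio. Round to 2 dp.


V_support = 11431 * 0.16 = 1828.96 mm^3


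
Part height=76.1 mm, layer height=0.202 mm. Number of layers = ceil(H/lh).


Layers = ceil(76.1/0.202) = 377


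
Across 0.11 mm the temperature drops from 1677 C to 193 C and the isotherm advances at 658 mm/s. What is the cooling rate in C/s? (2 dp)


G = (1677-193)/0.11 = 13490.90909091 C/mm
CR = 13490.90909091 * 658 = 8877018.18 C/s


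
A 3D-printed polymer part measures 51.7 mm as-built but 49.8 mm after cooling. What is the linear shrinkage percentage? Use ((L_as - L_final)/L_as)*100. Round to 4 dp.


Shrinkage = ((51.7-49.8)/51.7)*100 = 3.675 %


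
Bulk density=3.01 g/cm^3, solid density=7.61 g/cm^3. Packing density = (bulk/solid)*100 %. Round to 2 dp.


Packing = (3.01/7.61)*100 = 39.55 %


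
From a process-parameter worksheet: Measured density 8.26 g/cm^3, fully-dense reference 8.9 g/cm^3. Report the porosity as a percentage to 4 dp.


Porosity = (1-8.26/8.9)*100 = 7.191 %


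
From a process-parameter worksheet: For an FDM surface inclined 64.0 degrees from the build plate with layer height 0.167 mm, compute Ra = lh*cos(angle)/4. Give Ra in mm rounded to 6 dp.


Ra = 0.167 * cos(64.0) / 4 = 0.018302 mm


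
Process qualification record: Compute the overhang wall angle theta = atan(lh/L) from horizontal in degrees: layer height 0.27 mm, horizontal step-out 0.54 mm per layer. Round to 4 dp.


angle = atan(0.27/0.54) = 26.5651 degrees


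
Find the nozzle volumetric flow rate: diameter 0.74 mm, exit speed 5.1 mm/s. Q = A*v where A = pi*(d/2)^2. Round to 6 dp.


A = pi*(0.74/2)^2 = 0.43008403 mm^2
Q = 0.43008403 * 5.1 = 2.193429 mm^3/s


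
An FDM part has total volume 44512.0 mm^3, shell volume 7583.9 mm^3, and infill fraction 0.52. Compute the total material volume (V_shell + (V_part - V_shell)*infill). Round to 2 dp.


V_infill = (44512.0 - 7583.9) * 0.52 = 19202.61
V_total = 7583.9 + 19202.61 = 26786.51 mm^3


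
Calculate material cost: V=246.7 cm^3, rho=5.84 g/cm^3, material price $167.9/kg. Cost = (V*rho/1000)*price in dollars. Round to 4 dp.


Mass = 246.7*5.84/1000 = 1.440728 kg
Cost = 1.440728 * 167.9 = 241.8982 $


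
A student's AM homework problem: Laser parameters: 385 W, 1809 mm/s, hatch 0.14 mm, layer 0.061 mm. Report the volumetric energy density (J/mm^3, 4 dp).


E = 385 / (1809*0.14*0.061) = 24.9209 J/mm^3


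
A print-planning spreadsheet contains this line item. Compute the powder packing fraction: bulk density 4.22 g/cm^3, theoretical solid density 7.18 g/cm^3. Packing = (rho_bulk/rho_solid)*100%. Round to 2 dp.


Packing = (4.22/7.18)*100 = 58.77 %


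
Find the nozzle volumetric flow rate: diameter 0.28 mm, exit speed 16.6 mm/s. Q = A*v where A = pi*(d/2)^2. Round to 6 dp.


A = pi*(0.28/2)^2 = 0.06157522 mm^2
Q = 0.06157522 * 16.6 = 1.022149 mm^3/s


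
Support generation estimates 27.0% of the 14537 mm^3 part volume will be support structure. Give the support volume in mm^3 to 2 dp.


V_support = 14537 * 0.27 = 3924.99 mm^3


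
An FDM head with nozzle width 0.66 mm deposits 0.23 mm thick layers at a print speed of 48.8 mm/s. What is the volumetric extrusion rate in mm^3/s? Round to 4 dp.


Rate = 0.66 * 0.23 * 48.8 = 7.4078 mm^3/s


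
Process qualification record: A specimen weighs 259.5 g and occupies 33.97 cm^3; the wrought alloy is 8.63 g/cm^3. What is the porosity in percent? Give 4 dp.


rho_part = 259.5 / 33.97 = 7.63909332 g/cm^3
Porosity = (1 - 7.63909332/8.63)*100 = 11.4821 %


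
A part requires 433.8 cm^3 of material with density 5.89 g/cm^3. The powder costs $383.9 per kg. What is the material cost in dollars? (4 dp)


Mass = 433.8*5.89/1000 = 2.555082 kg
Cost = 2.555082 * 383.9 = 980.896 $


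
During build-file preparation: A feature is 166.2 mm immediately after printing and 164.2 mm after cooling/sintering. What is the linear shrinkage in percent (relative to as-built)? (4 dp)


Shrinkage = ((166.2-164.2)/166.2)*100 = 1.2034 %


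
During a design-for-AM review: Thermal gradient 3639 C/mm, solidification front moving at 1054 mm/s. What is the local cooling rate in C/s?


CR = 3639 * 1054 = 3835506 C/s


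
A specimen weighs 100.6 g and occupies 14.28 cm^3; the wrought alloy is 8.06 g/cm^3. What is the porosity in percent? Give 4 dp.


rho_part = 100.6 / 14.28 = 7.04481793 g/cm^3
Porosity = (1 - 7.04481793/8.06)*100 = 12.5953 %


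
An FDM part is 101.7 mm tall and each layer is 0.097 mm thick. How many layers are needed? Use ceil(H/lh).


Layers = ceil(101.7/0.097) = 1049


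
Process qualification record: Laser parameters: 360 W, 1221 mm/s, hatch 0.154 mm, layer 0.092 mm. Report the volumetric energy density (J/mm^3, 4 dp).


E = 360 / (1221*0.154*0.092) = 20.8103 J/mm^3


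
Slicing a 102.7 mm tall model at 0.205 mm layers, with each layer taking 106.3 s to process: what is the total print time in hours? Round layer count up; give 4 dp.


Layers = ceil(102.7/0.205) = 501
t = 501 * 106.3 / 3600 = 14.7934 hrs


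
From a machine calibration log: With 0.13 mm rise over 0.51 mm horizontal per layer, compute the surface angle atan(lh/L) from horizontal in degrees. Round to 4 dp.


angle = atan(0.13/0.51) = 14.3003 degrees


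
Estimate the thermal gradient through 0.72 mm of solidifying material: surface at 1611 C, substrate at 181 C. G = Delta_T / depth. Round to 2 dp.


G = (1611-181)/0.72 = 1986.11 C/mm


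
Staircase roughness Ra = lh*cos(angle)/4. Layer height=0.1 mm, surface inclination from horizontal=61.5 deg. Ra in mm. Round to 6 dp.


Ra = 0.1 * cos(61.5) / 4 = 0.011929 mm


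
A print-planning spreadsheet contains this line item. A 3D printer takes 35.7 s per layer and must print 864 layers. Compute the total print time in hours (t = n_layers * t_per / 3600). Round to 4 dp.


t = 864 * 35.7 / 3600 = 8.568 hrs


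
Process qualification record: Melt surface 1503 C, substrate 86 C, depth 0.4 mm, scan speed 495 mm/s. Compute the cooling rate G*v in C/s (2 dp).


G = (1503-86)/0.4 = 3542.5 C/mm
CR = 3542.5 * 495 = 1753537.5 C/s


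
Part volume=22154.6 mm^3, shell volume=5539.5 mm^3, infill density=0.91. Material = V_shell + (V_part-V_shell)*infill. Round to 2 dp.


V_infill = (22154.6 - 5539.5) * 0.91 = 15119.74
V_total = 5539.5 + 15119.74 = 20659.24 mm^3


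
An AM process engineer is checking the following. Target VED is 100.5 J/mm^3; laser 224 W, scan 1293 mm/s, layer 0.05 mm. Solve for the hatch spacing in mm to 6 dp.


h = 224 / (100.5*1293*0.05) = 0.034476 mm


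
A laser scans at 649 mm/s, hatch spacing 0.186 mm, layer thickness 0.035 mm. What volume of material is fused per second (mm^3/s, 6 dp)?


Rate = 649 * 0.186 * 0.035 = 4.22499 mm^3/s


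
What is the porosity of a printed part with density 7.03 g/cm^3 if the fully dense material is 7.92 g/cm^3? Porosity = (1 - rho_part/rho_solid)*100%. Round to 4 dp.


Porosity = (1-7.03/7.92)*100 = 11.2374 %


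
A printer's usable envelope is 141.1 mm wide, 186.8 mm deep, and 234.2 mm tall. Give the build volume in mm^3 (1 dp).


V = 141.1 * 186.8 * 234.2 = 6172921.8 mm^3


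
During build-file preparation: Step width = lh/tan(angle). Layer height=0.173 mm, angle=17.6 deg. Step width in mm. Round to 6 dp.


step = 0.173 / tan(17.6) = 0.545365 mm


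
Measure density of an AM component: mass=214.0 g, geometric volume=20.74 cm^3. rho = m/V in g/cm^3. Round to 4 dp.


rho = 214.0 / 20.74 = 10.3182 g/cm^3


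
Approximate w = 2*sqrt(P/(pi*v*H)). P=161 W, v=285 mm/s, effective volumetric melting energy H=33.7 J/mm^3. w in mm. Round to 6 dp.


w = 2*sqrt(161/(pi*285*33.7)) = 0.146093 mm


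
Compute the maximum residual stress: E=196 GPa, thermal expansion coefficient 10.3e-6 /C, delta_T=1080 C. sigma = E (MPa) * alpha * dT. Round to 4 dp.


sigma = 196*1000 * 10.3e-6 * 1080 = 2180.304 MPa


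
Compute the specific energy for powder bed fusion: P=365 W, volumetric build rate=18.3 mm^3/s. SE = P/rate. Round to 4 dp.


SE = 365 / 18.3 = 19.9454 J/mm^3


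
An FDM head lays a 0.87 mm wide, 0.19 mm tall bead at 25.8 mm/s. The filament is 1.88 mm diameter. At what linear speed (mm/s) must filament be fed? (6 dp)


Q = 0.87 * 0.19 * 25.8 = 4.26474 mm^3/s
A_fil = pi*(1.88/2)^2 = 2.77591127 mm^2
v_feed = 4.26474 / 2.77591127 = 1.536339 mm/s


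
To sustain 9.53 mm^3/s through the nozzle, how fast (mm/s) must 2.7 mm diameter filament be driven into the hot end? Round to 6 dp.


A = pi*(2.7/2)^2 = 5.725553
v = 9.53 / 5.725553 = 1.664468 mm/s


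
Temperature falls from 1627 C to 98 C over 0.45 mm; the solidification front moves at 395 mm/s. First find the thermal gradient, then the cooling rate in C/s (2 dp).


G = (1627-98)/0.45 = 3397.77777778 C/mm
CR = 3397.77777778 * 395 = 1342122.22 C/s


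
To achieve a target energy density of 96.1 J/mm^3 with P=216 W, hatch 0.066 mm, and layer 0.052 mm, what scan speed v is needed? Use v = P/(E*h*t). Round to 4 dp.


v = 216 / (96.1*0.066*0.052) = 654.9122 mm/s


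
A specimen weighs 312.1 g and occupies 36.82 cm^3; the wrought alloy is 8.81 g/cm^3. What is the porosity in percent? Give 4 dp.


rho_part = 312.1 / 36.82 = 8.47637154 g/cm^3
Porosity = (1 - 8.47637154/8.81)*100 = 3.7869 %


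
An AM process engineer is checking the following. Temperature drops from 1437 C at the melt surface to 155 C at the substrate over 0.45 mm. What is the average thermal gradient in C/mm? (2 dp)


G = (1437-155)/0.45 = 2848.89 C/mm


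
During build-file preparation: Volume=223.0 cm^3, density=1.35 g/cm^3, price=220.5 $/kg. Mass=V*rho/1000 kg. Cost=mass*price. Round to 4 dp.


Mass = 223.0*1.35/1000 = 0.30105 kg
Cost = 0.30105 * 220.5 = 66.3815 $


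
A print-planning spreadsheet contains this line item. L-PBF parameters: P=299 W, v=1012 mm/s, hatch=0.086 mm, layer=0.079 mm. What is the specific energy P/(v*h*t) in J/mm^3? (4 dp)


Build rate = 1012 * 0.086 * 0.079 = 6.875528 mm^3/s
SE = 299 / 6.875528 = 43.4876 J/mm^3


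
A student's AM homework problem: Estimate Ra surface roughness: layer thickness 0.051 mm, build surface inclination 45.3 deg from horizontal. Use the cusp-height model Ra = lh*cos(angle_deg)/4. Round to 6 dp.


Ra = 0.051 * cos(45.3) / 4 = 0.008968 mm


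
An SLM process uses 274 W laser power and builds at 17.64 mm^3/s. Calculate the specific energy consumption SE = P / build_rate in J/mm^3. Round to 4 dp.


SE = 274 / 17.64 = 15.5329 J/mm^3


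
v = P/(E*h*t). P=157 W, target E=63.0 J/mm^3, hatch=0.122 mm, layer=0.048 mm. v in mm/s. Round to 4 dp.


v = 157 / (63.0*0.122*0.048) = 425.5573 mm/s


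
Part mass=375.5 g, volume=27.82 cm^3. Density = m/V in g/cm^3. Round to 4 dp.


rho = 375.5 / 27.82 = 13.4975 g/cm^3


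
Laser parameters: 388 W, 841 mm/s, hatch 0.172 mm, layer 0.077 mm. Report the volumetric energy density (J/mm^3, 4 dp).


E = 388 / (841*0.172*0.077) = 34.8351 J/mm^3


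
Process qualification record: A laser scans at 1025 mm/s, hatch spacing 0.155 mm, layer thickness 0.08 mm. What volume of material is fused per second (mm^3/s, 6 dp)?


Rate = 1025 * 0.155 * 0.08 = 12.71 mm^3/s


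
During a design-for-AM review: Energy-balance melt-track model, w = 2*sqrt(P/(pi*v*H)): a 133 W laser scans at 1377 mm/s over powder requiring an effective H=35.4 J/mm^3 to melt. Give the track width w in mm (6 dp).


w = 2*sqrt(133/(pi*1377*35.4)) = 0.05894 mm


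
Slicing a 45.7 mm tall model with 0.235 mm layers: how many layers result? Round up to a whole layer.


Layers = ceil(45.7/0.235) = 195


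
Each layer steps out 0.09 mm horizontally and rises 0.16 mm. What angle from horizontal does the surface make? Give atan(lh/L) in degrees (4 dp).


angle = atan(0.16/0.09) = 60.6422 degrees


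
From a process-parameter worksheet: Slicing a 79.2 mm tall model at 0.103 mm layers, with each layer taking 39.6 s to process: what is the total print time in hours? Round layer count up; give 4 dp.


Layers = ceil(79.2/0.103) = 769
t = 769 * 39.6 / 3600 = 8.459 hrs


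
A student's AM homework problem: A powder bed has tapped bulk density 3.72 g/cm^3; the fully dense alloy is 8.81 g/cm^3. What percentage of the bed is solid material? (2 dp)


Packing = (3.72/8.81)*100 = 42.22 %


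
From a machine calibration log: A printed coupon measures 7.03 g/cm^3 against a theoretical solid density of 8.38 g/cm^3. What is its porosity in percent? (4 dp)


Porosity = (1-7.03/8.38)*100 = 16.1098 %


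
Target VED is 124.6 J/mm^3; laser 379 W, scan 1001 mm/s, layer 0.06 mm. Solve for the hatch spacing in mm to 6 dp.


h = 379 / (124.6*1001*0.06) = 0.050645 mm


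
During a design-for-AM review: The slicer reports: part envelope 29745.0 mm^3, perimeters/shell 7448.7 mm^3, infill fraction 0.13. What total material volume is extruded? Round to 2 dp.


V_infill = (29745.0 - 7448.7) * 0.13 = 2898.52
V_total = 7448.7 + 2898.52 = 10347.22 mm^3


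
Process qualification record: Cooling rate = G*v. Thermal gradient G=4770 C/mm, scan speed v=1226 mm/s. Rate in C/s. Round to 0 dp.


CR = 4770 * 1226 = 5848020 C/s


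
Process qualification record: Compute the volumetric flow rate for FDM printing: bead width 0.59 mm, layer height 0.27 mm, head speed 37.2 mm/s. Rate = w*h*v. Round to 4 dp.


Rate = 0.59 * 0.27 * 37.2 = 5.926 mm^3/s


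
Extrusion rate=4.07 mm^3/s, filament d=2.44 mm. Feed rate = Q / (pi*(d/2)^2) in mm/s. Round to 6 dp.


A = pi*(2.44/2)^2 = 4.675947
v = 4.07 / 4.675947 = 0.870412 mm/s


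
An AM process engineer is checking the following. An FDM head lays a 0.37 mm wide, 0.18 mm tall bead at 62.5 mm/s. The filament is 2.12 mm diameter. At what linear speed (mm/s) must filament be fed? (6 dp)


Q = 0.37 * 0.18 * 62.5 = 4.1625 mm^3/s
A_fil = pi*(2.12/2)^2 = 3.52989351 mm^2
v_feed = 4.1625 / 3.52989351 = 1.179214 mm/s


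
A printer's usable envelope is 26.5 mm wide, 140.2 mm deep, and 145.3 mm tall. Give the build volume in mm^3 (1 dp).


V = 26.5 * 140.2 * 145.3 = 539833.1 mm^3


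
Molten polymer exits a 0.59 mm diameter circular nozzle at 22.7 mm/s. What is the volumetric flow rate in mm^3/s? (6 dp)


A = pi*(0.59/2)^2 = 0.2733971 mm^2
Q = 0.2733971 * 22.7 = 6.206114 mm^3/s


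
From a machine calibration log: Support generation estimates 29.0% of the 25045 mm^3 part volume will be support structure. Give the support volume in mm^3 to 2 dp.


V_support = 25045 * 0.29 = 7263.05 mm^3


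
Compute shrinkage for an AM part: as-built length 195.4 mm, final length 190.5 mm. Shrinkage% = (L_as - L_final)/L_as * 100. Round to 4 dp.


Shrinkage = ((195.4-190.5)/195.4)*100 = 2.5077 %


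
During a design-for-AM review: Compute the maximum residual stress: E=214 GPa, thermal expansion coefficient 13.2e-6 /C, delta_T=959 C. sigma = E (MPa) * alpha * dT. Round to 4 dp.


sigma = 214*1000 * 13.2e-6 * 959 = 2708.9832 MPa


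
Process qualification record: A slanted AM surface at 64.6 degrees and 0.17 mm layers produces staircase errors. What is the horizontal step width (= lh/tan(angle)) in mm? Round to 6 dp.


step = 0.17 / tan(64.6) = 0.080722 mm


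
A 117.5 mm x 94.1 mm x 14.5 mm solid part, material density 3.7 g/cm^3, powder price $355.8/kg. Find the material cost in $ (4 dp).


V = 117.5 * 94.1 * 14.5 = 160322.875 mm^3 = 160.322875 cm^3
Mass = 160.322875 * 3.7 / 1000 = 0.59319464 kg
Cost = 0.59319464 * 355.8 = 211.0587 $


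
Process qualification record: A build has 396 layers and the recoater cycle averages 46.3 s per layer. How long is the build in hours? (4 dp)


t = 396 * 46.3 / 3600 = 5.093 hrs


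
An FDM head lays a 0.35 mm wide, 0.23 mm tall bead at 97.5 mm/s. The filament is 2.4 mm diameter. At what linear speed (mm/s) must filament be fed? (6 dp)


Q = 0.35 * 0.23 * 97.5 = 7.84875 mm^3/s
A_fil = pi*(2.4/2)^2 = 4.52389342 mm^2
v_feed = 7.84875 / 4.52389342 = 1.734955 mm/s


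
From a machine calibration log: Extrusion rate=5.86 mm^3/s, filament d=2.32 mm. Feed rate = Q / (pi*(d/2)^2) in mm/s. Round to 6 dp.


A = pi*(2.32/2)^2 = 4.227327
v = 5.86 / 4.227327 = 1.386219 mm/s


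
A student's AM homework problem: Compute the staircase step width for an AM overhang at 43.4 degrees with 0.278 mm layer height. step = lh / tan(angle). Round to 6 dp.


step = 0.278 / tan(43.4) = 0.293977 mm


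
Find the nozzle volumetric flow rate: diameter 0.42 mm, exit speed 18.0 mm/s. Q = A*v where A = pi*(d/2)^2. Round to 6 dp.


A = pi*(0.42/2)^2 = 0.13854424 mm^2
Q = 0.13854424 * 18.0 = 2.493796 mm^3/s


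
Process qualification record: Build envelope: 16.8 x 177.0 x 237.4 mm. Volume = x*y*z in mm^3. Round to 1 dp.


V = 16.8 * 177.0 * 237.4 = 705932.6 mm^3


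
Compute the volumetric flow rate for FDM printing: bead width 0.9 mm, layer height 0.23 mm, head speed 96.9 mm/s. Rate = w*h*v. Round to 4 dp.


Rate = 0.9 * 0.23 * 96.9 = 20.0583 mm^3/s


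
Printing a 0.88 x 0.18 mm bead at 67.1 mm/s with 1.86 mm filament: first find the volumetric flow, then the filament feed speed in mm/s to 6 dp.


Q = 0.88 * 0.18 * 67.1 = 10.62864 mm^3/s
A_fil = pi*(1.86/2)^2 = 2.71716349 mm^2
v_feed = 10.62864 / 2.71716349 = 3.911667 mm/s


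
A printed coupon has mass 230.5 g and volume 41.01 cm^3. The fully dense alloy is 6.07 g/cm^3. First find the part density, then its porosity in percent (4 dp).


rho_part = 230.5 / 41.01 = 5.62058035 g/cm^3
Porosity = (1 - 5.62058035/6.07)*100 = 7.4039 %


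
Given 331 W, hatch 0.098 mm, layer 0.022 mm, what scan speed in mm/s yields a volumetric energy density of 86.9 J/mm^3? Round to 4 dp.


v = 331 / (86.9*0.098*0.022) = 1766.6864 mm/s


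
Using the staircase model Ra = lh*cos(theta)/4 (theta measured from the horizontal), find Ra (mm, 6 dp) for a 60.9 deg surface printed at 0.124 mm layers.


Ra = 0.124 * cos(60.9) / 4 = 0.015076 mm


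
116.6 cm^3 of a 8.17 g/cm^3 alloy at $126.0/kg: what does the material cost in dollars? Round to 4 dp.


Mass = 116.6*8.17/1000 = 0.952622 kg
Cost = 0.952622 * 126.0 = 120.0304 $


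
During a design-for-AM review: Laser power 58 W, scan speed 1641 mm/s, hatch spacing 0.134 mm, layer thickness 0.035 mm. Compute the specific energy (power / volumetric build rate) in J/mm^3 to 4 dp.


Build rate = 1641 * 0.134 * 0.035 = 7.69629 mm^3/s
SE = 58 / 7.69629 = 7.5361 J/mm^3


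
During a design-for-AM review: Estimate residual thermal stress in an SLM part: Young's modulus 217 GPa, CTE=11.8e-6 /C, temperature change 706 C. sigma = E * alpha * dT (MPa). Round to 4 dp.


sigma = 217*1000 * 11.8e-6 * 706 = 1807.7836 MPa


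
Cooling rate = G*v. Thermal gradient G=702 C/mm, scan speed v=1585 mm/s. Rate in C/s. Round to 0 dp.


CR = 702 * 1585 = 1112670 C/s


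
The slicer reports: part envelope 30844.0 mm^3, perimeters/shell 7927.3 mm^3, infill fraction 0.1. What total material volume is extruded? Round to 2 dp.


V_infill = (30844.0 - 7927.3) * 0.1 = 2291.67
V_total = 7927.3 + 2291.67 = 10218.97 mm^3


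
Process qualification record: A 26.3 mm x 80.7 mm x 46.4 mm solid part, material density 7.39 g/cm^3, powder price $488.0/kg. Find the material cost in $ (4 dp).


V = 26.3 * 80.7 * 46.4 = 98479.824 mm^3 = 98.479824 cm^3
Mass = 98.479824 * 7.39 / 1000 = 0.7277659 kg
Cost = 0.7277659 * 488.0 = 355.1498 $


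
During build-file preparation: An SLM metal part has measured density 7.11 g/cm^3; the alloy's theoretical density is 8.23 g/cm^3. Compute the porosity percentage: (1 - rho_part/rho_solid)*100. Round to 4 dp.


Porosity = (1-7.11/8.23)*100 = 13.6087 %


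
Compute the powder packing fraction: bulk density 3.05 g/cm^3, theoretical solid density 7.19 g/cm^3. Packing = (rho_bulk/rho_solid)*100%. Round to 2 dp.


Packing = (3.05/7.19)*100 = 42.42 %


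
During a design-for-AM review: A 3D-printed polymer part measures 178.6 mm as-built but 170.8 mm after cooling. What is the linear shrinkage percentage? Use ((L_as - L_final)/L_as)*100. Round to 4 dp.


Shrinkage = ((178.6-170.8)/178.6)*100 = 4.3673 %


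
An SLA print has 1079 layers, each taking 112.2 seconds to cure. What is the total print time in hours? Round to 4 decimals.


t = 1079 * 112.2 / 3600 = 33.6288 hrs


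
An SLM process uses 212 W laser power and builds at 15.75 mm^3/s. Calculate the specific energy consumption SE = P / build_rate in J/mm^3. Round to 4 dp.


SE = 212 / 15.75 = 13.4603 J/mm^3


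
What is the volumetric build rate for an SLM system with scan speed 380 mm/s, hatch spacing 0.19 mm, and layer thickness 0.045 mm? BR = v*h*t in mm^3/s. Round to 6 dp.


Rate = 380 * 0.19 * 0.045 = 3.249 mm^3/s


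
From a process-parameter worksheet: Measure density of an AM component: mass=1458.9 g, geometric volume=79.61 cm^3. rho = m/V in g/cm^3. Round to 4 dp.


rho = 1458.9 / 79.61 = 18.3256 g/cm^3


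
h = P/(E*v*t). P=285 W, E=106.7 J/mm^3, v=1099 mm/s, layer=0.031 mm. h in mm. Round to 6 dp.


h = 285 / (106.7*1099*0.031) = 0.078401 mm


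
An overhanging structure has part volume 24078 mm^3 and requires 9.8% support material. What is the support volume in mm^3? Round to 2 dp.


V_support = 24078 * 0.098 = 2359.64 mm^3


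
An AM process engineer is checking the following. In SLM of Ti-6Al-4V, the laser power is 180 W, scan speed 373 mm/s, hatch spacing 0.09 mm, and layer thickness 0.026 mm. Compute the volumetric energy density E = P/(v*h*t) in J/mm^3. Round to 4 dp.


E = 180 / (373*0.09*0.026) = 206.2281 J/mm^3


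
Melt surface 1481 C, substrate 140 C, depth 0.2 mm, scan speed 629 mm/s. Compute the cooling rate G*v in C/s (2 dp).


G = (1481-140)/0.2 = 6705.0 C/mm
CR = 6705.0 * 629 = 4217445.0 C/s


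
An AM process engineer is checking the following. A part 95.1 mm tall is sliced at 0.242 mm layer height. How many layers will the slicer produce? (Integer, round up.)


Layers = ceil(95.1/0.242) = 393


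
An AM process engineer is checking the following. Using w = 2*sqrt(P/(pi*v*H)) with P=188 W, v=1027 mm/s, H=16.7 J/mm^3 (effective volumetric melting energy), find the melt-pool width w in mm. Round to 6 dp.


w = 2*sqrt(188/(pi*1027*16.7)) = 0.118138 mm


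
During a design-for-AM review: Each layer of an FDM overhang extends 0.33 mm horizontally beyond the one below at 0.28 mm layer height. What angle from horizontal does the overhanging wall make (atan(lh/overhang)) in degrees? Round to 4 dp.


angle = atan(0.28/0.33) = 40.3141 degrees


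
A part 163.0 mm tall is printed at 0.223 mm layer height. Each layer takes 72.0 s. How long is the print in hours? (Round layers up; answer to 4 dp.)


Layers = ceil(163.0/0.223) = 731
t = 731 * 72.0 / 3600 = 14.62 hrs


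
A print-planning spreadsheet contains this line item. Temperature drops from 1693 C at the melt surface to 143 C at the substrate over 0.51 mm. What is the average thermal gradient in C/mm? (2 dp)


G = (1693-143)/0.51 = 3039.22 C/mm


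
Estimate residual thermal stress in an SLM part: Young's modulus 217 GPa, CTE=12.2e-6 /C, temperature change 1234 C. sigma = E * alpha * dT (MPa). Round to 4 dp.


sigma = 217*1000 * 12.2e-6 * 1234 = 3266.8916 MPa


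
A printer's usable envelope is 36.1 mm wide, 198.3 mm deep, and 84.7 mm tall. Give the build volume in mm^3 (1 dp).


V = 36.1 * 198.3 * 84.7 = 606336.0 mm^3


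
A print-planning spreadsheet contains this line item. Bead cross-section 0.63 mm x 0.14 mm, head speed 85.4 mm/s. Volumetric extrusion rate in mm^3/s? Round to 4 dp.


Rate = 0.63 * 0.14 * 85.4 = 7.5323 mm^3/s


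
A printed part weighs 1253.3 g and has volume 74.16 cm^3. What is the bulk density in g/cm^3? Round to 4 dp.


rho = 1253.3 / 74.16 = 16.8999 g/cm^3


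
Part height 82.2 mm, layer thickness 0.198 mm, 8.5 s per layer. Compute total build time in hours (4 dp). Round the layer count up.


Layers = ceil(82.2/0.198) = 416
t = 416 * 8.5 / 3600 = 0.9822 hrs


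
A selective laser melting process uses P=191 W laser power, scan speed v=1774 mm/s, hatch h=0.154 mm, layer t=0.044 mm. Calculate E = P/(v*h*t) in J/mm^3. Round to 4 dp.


E = 191 / (1774*0.154*0.044) = 15.8894 J/mm^3


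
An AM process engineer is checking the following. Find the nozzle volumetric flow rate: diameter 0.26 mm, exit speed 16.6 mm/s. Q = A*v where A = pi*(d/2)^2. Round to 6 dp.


A = pi*(0.26/2)^2 = 0.05309292 mm^2
Q = 0.05309292 * 16.6 = 0.881342 mm^3/s


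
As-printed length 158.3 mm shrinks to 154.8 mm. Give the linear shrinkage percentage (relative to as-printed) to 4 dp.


Shrinkage = ((158.3-154.8)/158.3)*100 = 2.211 %


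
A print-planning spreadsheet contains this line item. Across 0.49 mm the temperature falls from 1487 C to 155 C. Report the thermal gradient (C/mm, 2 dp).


G = (1487-155)/0.49 = 2718.37 C/mm


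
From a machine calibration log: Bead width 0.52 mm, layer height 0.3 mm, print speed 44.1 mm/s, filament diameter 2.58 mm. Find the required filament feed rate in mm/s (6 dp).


Q = 0.52 * 0.3 * 44.1 = 6.8796 mm^3/s
A_fil = pi*(2.58/2)^2 = 5.22792433 mm^2
v_feed = 6.8796 / 5.22792433 = 1.315933 mm/s


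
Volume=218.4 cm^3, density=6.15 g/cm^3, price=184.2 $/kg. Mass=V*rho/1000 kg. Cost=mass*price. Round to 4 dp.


Mass = 218.4*6.15/1000 = 1.34316 kg
Cost = 1.34316 * 184.2 = 247.4101 $


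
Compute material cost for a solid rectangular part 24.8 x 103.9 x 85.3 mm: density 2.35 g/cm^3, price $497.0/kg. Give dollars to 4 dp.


V = 24.8 * 103.9 * 85.3 = 219794.216 mm^3 = 219.794216 cm^3
Mass = 219.794216 * 2.35 / 1000 = 0.51651641 kg
Cost = 0.51651641 * 497.0 = 256.7087 $


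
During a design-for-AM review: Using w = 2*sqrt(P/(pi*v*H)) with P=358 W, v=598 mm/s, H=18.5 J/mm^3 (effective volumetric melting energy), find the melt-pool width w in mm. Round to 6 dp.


w = 2*sqrt(358/(pi*598*18.5)) = 0.202983 mm


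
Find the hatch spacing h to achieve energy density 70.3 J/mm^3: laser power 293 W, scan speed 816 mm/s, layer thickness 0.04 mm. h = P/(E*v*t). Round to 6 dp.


h = 293 / (70.3*816*0.04) = 0.127692 mm


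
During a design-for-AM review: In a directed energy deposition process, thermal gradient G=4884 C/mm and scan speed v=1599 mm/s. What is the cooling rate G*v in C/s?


CR = 4884 * 1599 = 7809516 C/s


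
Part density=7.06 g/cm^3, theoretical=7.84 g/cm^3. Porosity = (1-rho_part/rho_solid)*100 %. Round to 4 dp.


Porosity = (1-7.06/7.84)*100 = 9.949 %


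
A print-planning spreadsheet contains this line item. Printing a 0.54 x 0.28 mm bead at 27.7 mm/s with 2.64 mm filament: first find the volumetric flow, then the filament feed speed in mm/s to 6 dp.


Q = 0.54 * 0.28 * 27.7 = 4.18824 mm^3/s
A_fil = pi*(2.64/2)^2 = 5.47391104 mm^2
v_feed = 4.18824 / 5.47391104 = 0.765128 mm/s


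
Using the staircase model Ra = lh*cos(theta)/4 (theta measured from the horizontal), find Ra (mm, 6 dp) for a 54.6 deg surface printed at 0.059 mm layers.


Ra = 0.059 * cos(54.6) / 4 = 0.008544 mm


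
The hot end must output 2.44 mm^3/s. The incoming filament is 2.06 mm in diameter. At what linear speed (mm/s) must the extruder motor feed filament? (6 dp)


A = pi*(2.06/2)^2 = 3.332916
v = 2.44 / 3.332916 = 0.732092 mm/s


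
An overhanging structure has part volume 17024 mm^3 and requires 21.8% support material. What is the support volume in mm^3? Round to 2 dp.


V_support = 17024 * 0.218 = 3711.23 mm^3


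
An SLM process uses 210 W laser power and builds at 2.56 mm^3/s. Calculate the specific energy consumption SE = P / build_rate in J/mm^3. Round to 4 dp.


SE = 210 / 2.56 = 82.0313 J/mm^3


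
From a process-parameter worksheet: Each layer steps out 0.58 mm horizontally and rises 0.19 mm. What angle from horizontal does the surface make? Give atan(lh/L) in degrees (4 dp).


angle = atan(0.19/0.58) = 18.1381 degrees


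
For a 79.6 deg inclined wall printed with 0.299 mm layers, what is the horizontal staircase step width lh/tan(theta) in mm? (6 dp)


step = 0.299 / tan(79.6) = 0.054877 mm


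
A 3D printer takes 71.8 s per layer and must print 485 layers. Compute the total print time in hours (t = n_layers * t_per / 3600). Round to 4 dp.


t = 485 * 71.8 / 3600 = 9.6731 hrs


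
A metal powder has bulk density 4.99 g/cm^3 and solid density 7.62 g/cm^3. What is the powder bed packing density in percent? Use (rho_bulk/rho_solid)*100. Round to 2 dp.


Packing = (4.99/7.62)*100 = 65.49 %


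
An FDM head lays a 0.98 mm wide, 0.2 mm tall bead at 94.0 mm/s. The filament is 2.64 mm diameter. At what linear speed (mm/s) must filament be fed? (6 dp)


Q = 0.98 * 0.2 * 94.0 = 18.424 mm^3/s
A_fil = pi*(2.64/2)^2 = 5.47391104 mm^2
v_feed = 18.424 / 5.47391104 = 3.365784 mm/s


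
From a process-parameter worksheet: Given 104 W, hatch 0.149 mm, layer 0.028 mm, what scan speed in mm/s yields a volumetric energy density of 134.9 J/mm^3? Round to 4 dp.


v = 104 / (134.9*0.149*0.028) = 184.7894 mm/s


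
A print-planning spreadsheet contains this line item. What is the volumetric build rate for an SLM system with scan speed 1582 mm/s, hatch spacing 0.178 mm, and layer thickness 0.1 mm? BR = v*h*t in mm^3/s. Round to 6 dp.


Rate = 1582 * 0.178 * 0.1 = 28.1596 mm^3/s


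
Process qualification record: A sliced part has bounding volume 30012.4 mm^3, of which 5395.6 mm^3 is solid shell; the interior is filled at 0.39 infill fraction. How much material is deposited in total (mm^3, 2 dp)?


V_infill = (30012.4 - 5395.6) * 0.39 = 9600.55
V_total = 5395.6 + 9600.55 = 14996.15 mm^3


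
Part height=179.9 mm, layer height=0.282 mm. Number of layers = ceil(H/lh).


Layers = ceil(179.9/0.282) = 638


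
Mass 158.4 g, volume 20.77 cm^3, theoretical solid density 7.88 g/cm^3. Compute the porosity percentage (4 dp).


rho_part = 158.4 / 20.77 = 7.62638421 g/cm^3
Porosity = (1 - 7.62638421/7.88)*100 = 3.2185 %


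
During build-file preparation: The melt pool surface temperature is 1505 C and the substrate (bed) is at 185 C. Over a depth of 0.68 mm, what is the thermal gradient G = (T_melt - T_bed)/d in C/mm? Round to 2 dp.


G = (1505-185)/0.68 = 1941.18 C/mm


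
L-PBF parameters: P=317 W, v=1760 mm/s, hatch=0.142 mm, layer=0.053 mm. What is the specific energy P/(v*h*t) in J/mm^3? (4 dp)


Build rate = 1760 * 0.142 * 0.053 = 13.24576 mm^3/s
SE = 317 / 13.24576 = 23.9322 J/mm^3


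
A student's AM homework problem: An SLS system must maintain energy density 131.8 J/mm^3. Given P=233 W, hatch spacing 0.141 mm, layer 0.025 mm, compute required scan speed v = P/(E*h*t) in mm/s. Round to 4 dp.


v = 233 / (131.8*0.141*0.025) = 501.5121 mm/s


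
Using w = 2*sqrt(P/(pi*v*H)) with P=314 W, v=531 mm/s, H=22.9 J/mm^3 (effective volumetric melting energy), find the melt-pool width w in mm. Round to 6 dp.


w = 2*sqrt(314/(pi*531*22.9)) = 0.181324 mm


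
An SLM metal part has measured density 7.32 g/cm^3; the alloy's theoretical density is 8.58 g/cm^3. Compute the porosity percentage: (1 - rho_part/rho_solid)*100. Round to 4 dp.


Porosity = (1-7.32/8.58)*100 = 14.6853 %


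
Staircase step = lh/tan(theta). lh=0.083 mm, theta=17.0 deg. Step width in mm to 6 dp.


step = 0.083 / tan(17.0) = 0.271481 mm


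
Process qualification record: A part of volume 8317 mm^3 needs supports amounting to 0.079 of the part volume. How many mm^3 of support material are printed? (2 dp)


V_support = 8317 * 0.079 = 657.04 mm^3


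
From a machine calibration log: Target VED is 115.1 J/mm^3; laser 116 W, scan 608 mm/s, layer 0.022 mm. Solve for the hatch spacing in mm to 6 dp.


h = 116 / (115.1*608*0.022) = 0.075345 mm


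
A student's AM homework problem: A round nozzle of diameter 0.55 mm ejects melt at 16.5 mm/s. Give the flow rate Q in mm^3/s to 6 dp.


A = pi*(0.55/2)^2 = 0.23758294 mm^2
Q = 0.23758294 * 16.5 = 3.920119 mm^3/s


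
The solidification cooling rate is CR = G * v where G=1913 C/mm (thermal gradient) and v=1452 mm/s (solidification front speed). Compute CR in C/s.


CR = 1913 * 1452 = 2777676 C/s


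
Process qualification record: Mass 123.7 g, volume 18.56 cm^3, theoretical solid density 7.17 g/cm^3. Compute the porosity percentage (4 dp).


rho_part = 123.7 / 18.56 = 6.66487069 g/cm^3
Porosity = (1 - 6.66487069/7.17)*100 = 7.045 %


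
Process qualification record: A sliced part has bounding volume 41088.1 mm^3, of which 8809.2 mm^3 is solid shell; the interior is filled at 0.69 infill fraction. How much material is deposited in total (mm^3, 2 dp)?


V_infill = (41088.1 - 8809.2) * 0.69 = 22272.44
V_total = 8809.2 + 22272.44 = 31081.64 mm^3


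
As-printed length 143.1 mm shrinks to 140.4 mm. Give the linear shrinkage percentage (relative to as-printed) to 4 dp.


Shrinkage = ((143.1-140.4)/143.1)*100 = 1.8868 %


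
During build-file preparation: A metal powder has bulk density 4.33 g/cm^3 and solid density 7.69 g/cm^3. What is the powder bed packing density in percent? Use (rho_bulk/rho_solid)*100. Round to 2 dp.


Packing = (4.33/7.69)*100 = 56.31 %


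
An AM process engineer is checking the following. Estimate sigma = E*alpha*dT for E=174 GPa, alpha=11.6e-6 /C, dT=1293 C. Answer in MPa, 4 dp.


sigma = 174*1000 * 11.6e-6 * 1293 = 2609.7912 MPa


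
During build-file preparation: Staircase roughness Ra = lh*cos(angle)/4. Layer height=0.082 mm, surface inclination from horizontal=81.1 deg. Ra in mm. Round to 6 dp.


Ra = 0.082 * cos(81.1) / 4 = 0.003172 mm


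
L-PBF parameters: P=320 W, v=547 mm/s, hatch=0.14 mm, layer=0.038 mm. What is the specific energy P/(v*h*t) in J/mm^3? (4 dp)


Build rate = 547 * 0.14 * 0.038 = 2.91004 mm^3/s
SE = 320 / 2.91004 = 109.9641 J/mm^3


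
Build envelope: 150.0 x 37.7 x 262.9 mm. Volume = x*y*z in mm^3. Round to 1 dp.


V = 150.0 * 37.7 * 262.9 = 1486699.5 mm^3


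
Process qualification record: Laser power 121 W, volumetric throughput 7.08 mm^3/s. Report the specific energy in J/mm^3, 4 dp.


SE = 121 / 7.08 = 17.0904 J/mm^3


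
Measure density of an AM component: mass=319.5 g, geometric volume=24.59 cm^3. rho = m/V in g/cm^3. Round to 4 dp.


rho = 319.5 / 24.59 = 12.9931 g/cm^3


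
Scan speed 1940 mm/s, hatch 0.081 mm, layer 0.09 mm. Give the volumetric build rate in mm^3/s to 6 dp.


Rate = 1940 * 0.081 * 0.09 = 14.1426 mm^3/s


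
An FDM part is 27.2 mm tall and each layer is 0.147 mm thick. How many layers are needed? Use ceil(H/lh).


Layers = ceil(27.2/0.147) = 186


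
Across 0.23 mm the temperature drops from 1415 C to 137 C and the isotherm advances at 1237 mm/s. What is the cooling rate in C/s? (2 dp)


G = (1415-137)/0.23 = 5556.52173913 C/mm
CR = 5556.52173913 * 1237 = 6873417.39 C/s


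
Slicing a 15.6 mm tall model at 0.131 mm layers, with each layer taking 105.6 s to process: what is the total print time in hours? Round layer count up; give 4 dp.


Layers = ceil(15.6/0.131) = 120
t = 120 * 105.6 / 3600 = 3.52 hrs


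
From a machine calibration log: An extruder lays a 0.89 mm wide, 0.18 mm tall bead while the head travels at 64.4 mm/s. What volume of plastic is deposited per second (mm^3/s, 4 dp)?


Rate = 0.89 * 0.18 * 64.4 = 10.3169 mm^3/s


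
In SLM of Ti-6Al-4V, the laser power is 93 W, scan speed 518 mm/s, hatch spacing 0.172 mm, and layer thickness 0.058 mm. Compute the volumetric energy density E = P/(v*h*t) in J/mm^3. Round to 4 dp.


E = 93 / (518*0.172*0.058) = 17.9969 J/mm^3


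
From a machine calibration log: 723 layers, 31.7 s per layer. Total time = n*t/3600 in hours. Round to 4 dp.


t = 723 * 31.7 / 3600 = 6.3664 hrs


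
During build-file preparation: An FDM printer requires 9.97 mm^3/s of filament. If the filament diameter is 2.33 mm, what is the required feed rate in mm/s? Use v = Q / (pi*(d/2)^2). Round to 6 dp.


A = pi*(2.33/2)^2 = 4.263848
v = 9.97 / 4.263848 = 2.338263 mm/s


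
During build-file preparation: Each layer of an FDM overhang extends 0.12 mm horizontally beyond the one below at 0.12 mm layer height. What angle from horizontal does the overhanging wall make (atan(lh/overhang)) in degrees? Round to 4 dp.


angle = atan(0.12/0.12) = 45.0 degrees


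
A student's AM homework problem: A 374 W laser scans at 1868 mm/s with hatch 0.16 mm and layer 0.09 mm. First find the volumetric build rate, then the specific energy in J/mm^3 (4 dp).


Build rate = 1868 * 0.16 * 0.09 = 26.8992 mm^3/s
SE = 374 / 26.8992 = 13.9038 J/mm^3


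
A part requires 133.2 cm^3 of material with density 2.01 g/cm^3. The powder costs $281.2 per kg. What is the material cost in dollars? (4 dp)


Mass = 133.2*2.01/1000 = 0.267732 kg
Cost = 0.267732 * 281.2 = 75.2862 $


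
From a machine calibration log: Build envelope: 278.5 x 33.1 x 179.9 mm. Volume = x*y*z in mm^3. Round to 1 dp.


V = 278.5 * 33.1 * 179.9 = 1658381.2 mm^3


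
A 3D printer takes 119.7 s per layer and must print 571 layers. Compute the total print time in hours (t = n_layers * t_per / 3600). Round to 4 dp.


t = 571 * 119.7 / 3600 = 18.9858 hrs


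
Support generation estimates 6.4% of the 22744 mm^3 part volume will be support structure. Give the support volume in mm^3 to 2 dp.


V_support = 22744 * 0.064 = 1455.62 mm^3


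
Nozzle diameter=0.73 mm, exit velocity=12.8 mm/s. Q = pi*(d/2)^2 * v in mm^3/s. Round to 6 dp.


A = pi*(0.73/2)^2 = 0.41853868 mm^2
Q = 0.41853868 * 12.8 = 5.357295 mm^3/s


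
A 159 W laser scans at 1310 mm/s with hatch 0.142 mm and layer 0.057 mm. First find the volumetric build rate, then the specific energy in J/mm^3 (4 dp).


Build rate = 1310 * 0.142 * 0.057 = 10.60314 mm^3/s
SE = 159 / 10.60314 = 14.9956 J/mm^3


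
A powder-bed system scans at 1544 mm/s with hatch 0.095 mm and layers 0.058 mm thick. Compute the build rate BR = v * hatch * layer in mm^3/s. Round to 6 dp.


Rate = 1544 * 0.095 * 0.058 = 8.50744 mm^3/s


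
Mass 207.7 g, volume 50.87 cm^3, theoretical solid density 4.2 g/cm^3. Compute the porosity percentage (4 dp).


rho_part = 207.7 / 50.87 = 4.08295656 g/cm^3
Porosity = (1 - 4.08295656/4.2)*100 = 2.7867 %


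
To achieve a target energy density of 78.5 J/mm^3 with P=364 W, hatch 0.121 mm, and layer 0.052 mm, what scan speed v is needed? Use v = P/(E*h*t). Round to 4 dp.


v = 364 / (78.5*0.121*0.052) = 736.9585 mm/s


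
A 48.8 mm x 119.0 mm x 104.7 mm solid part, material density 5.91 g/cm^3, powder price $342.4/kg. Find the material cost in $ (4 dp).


V = 48.8 * 119.0 * 104.7 = 608013.84 mm^3 = 608.01384 cm^3
Mass = 608.01384 * 5.91 / 1000 = 3.59336179 kg
Cost = 3.59336179 * 342.4 = 1230.3671 $
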